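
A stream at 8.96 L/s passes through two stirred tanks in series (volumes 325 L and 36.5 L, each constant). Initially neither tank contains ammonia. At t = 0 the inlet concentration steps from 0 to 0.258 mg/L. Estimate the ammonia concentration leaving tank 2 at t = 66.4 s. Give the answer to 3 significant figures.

0.211 mg/L

Time constants: τᵢ = Vᵢ/Q for each well-mixed tank.
τ₁ = 325/8.96 = 36.272 s; τ₂ = 36.5/8.96 = 4.0737 s.
Tank 1: C₁ = C_in(1 − e^(−t/τ₁)). Tank 2 (τ₁ ≠ τ₂): C₂ = C_in[1 − (τ₁ e^(−t/τ₁) − τ₂ e^(−t/τ₂))/(τ₁ − τ₂)].
At t = 66.4: e^(−t/τ₁) = 0.16032, e^(−t/τ₂) = 8.3382e-08.
C₂ = 0.258·[1 − (36.272·0.16032 − 4.0737·8.3382e-08)/(32.199)] = 0.258·0.81940 = 0.21141 mg/L.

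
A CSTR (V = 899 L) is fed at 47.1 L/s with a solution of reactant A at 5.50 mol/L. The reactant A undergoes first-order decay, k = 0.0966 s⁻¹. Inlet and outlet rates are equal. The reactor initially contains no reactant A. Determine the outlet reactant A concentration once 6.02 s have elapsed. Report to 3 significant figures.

Species balance: V dC/dt = Q C_in − Q C − k V C.
This is linear with rate a = Q/V + k = 0.14899 s⁻¹.
C_ss = Q C_in/(Q + kV) = 1.9340 mol/L; C(t) = C_ss + (C₀ − C_ss) e^(−a t).
C(6.02) = 1.9340 + (-1.9340)·e^(−0.14899·6.02) = 1.9340 + (-1.9340)·0.40782 = 1.1453 mol/L.

1.15 mol/L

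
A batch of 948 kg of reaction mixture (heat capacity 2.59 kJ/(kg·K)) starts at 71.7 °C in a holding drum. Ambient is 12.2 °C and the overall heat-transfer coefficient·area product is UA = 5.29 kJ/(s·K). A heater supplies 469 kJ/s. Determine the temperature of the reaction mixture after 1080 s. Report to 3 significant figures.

98.0 °C

First-law balance (no shaft work): M c_p dT/dt = −UA(T − T_amb) + Q̇.
dT/dt = (T_ss − T)/τ with T_ss = T_amb + Q̇/UA = 12.2 + 469/5.29 = 100.86 °C, τ = M c_p/UA = 948·2.59/5.29 = 464.14 s.
T approaches T_ss exponentially: T(t) = T_ss + (T₀ − T_ss) e^(−t/τ).
T(1080) = 100.86 + (-29.158)·0.097601 = 98.012 °C.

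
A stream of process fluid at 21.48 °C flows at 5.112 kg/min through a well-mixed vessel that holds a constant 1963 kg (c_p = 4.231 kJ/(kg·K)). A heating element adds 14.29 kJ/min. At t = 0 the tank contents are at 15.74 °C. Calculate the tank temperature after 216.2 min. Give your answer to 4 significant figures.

18.50 °C

First-law balance (no shaft work): M c_p dT/dt = ṁ c_p (T_in − T) + 14.29.
τ = M/ṁ = 383.998 min; T_ss = T_in + Q̇/(ṁ c_p) = 21.48 + 14.29/(5.112·4.231) = 22.1407 °C.
Integrating: T(t) = T_ss + (T₀ − T_ss) e^(−t/τ).
T(216.2) = 22.1407 + (-6.40069)·e^(−216.2/383.998) = 22.1407 + (-6.40069)·0.569485 = 18.4956 °C.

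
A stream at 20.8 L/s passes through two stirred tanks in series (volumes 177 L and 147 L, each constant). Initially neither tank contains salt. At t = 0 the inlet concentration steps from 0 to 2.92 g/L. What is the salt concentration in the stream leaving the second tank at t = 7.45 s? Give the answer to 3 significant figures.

Species balance on tank i: dCᵢ/dt = (Cᵢ₋₁ − Cᵢ)/τᵢ with τᵢ = Vᵢ/Q.
τ₁ = 177/20.8 = 8.5096 s; τ₂ = 147/20.8 = 7.0673 s.
Solving the cascade with C₁(0)=C₂(0)=0 gives C₂(t) = C_in[1 − (τ₁ e^(−t/τ₁) − τ₂ e^(−t/τ₂))/(τ₁ − τ₂)].
At t = 7.45: e^(−t/τ₁) = 0.41666, e^(−t/τ₂) = 0.34849.
C₂ = 2.92·[1 − (8.5096·0.41666 − 7.0673·0.34849)/(1.4423)] = 2.92·0.24929 = 0.72792 g/L.

0.728 g/L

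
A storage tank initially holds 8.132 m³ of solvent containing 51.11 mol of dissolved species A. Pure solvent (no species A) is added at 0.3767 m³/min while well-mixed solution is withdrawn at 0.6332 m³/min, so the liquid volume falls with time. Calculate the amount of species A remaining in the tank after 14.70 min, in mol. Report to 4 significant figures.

10.98 mol

Total volume: dV/dt = Q_in − Q_out = -0.256500 m³/min, so V(t) = 8.132 − 0.256500 t and V(14.70) = 4.36145 m³.
No species A enters, so dm/dt = −Q_out · (m/V).
Separate: dm/m = −Q_out dt/V(t) ⇒ ln(m/m₀) = −(Q_out/(Q_in−Q_out)) ln(V/V₀).
m = m₀ (V₀/V)^(Q_out/(Q_in−Q_out)) = 51.11 × (8.132/4.36145)^(-2.46862) = 10.9795 mol.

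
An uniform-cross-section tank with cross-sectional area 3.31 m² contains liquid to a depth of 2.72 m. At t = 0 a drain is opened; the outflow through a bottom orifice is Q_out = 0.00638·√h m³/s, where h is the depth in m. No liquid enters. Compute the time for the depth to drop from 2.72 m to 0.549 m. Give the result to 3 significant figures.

Volume balance on the tank: A dh/dt = −0.00638 √h.
Separate and integrate: 2(√h − √h₀) = −(0.00638/A) t.
t = 2A(√h₀ − √h)/0.00638 = 2·3.31·(√2.72 − √0.549)/0.00638
  = 6.6200 × (1.6492 − 0.74095) / 0.00638 = 942.46 s.

942 s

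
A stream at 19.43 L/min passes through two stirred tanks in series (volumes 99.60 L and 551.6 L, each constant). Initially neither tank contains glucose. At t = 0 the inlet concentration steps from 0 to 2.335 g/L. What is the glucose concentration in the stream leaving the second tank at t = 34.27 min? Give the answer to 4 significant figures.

Each tank obeys Vᵢ dCᵢ/dt = Q(Cᵢ₋₁ − Cᵢ), so τᵢ = Vᵢ/Q.
τ₁ = 99.60/19.43 = 5.12609 min; τ₂ = 551.6/19.43 = 28.3891 min.
Solving the cascade with C₁(0)=C₂(0)=0 gives C₂(t) = C_in[1 − (τ₁ e^(−t/τ₁) − τ₂ e^(−t/τ₂))/(τ₁ − τ₂)].
At t = 34.27: e^(−t/τ₁) = 0.00124901, e^(−t/τ₂) = 0.299047.
C₂ = 2.335·[1 − (5.12609·0.00124901 − 28.3891·0.299047)/(-23.2630)] = 2.335·0.635332 = 1.48350 g/L.

1.483 g/L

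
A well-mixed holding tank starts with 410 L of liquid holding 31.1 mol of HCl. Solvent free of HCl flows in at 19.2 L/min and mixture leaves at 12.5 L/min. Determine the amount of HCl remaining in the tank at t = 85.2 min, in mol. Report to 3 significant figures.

Let m(t) be the amount of HCl. Volume: V(t) = V₀ + (Q_in − Q_out) t = 410 + 6.7000 t; V(85.2) = 980.84 L.
Solute balance: dm/dt = 0 − Q_out C = −Q_out m/V(t).
Separate: dm/m = −Q_out dt/V(t) ⇒ ln(m/m₀) = −(Q_out/(Q_in−Q_out)) ln(V/V₀).
m = m₀ (V₀/V)^(Q_out/(Q_in−Q_out)) = 31.1 × (410/980.84)^(1.8657) = 6.1097 mol.

6.11 mol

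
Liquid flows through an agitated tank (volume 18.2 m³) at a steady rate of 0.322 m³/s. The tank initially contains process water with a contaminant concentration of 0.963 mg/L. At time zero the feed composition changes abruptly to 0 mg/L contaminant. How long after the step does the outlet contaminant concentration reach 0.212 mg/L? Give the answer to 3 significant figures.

Species balance: V dC/dt = Q(C_in − C) ⇒ τ = V/Q = 56.522 s.
C(t) = C_in + (C₀ − C_in) e^(−t/τ). Set C = 0.212 and solve for t:
e^(−t/τ) = (C − C_in)/(C₀ − C_in) = (0.212 − 0)/(0.963 − 0) = 0.22015
t = −τ ln(…) = 56.522 × 1.5135 = 85.544 s.

85.5 s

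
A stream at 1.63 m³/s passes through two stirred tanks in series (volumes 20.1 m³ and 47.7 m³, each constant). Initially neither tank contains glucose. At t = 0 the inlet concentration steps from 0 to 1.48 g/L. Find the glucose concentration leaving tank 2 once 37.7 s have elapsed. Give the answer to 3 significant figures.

Time constants: τᵢ = Vᵢ/Q for each well-mixed tank.
τ₁ = 20.1/1.63 = 12.331 s; τ₂ = 47.7/1.63 = 29.264 s.
Tank 1: C₁ = C_in(1 − e^(−t/τ₁)). Tank 2 (τ₁ ≠ τ₂): C₂ = C_in[1 − (τ₁ e^(−t/τ₁) − τ₂ e^(−t/τ₂))/(τ₁ − τ₂)].
At t = 37.7: e^(−t/τ₁) = 0.047016, e^(−t/τ₂) = 0.27574.
C₂ = 1.48·[1 − (12.331·0.047016 − 29.264·0.27574)/(-16.933)] = 1.48·0.55768 = 0.82537 g/L.

0.825 g/L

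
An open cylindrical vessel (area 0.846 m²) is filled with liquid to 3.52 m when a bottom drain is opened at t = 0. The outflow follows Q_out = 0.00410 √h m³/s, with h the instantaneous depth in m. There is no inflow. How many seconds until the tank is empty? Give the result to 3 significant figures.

774 s

With no inflow, A dh/dt = −0.00410 √h.
Separate and integrate: 2(√h − √h₀) = −(0.00410/A) t.
Set h = 0: 2√h₀ = (0.00410/A) t_empty ⇒ t_empty = 2A√h₀/0.00410.
t_empty = 2·0.846·√3.52/0.00410 = 1.6920·1.8762/0.00410 = 774.26 s.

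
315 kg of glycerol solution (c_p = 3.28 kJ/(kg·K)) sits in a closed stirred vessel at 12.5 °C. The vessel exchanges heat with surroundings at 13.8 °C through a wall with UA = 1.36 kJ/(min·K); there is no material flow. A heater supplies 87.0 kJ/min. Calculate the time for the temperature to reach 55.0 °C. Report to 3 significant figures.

Heat balance on the well-mixed liquid: M c_p dT/dt = −UA(T − T_amb) + Q̇.
τ = M c_p/UA = 759.71 min; T_ss = T_amb + Q̇/UA = 13.8 + 87.0/1.36 = 77.771 °C.
T(t) = T_ss + (T₀ − T_ss)e^(−t/τ); set T = 55.0:
t = −τ ln[(T − T_ss)/(T₀ − T_ss)] = −759.71 · ln(0.34886) = 800.02 min.

800 min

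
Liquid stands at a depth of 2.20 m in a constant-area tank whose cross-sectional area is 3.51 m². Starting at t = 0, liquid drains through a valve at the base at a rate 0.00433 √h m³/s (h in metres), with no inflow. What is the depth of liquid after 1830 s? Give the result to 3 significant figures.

0.126 m

With no inflow, A dh/dt = −0.00433 √h.
∫ h^(−1/2) dh = −(0.00433/A) ∫ dt, giving 2√h = 2√h₀ − (0.00433/A) t.
√h = √2.20 − 0.00433·1830/(2·3.51) = 1.4832 − 1.1288 = 0.35448.
h = 0.35448² = 0.12566 m.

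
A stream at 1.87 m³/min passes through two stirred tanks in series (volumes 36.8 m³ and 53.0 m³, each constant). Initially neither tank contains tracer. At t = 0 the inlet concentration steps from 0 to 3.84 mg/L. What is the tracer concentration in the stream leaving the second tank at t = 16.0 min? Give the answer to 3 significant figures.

0.565 mg/L

Time constants: τᵢ = Vᵢ/Q for each well-mixed tank.
τ₁ = 36.8/1.87 = 19.679 min; τ₂ = 53.0/1.87 = 28.342 min.
Tank 1: C₁ = C_in(1 − e^(−t/τ₁)). Tank 2 (τ₁ ≠ τ₂): C₂ = C_in[1 − (τ₁ e^(−t/τ₁) − τ₂ e^(−t/τ₂))/(τ₁ − τ₂)].
At t = 16.0: e^(−t/τ₁) = 0.44351, e^(−t/τ₂) = 0.56863.
C₂ = 3.84·[1 − (19.679·0.44351 − 28.342·0.56863)/(-8.6631)] = 3.84·0.14714 = 0.56503 mg/L.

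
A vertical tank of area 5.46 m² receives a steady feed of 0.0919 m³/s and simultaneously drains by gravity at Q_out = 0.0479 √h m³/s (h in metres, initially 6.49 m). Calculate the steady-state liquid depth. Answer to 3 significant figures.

Mass balance (ρ constant): A dh/dt = Q_in − 0.0479 √h. At steady state dh/dt = 0:
Q_in = 0.0479 √h_ss ⇒ √h_ss = 0.0919/0.0479 = 1.9186.
h_ss = 1.9186² = 3.6810 m. (Since h₀ = 6.49 m > h_ss, the level will fall toward this value.)

3.68 m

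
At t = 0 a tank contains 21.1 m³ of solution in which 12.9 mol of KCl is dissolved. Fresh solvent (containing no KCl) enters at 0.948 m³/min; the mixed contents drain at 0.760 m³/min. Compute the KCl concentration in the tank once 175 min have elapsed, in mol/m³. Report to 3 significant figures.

0.00535 mol/m³

Total volume: dV/dt = Q_in − Q_out = 0.18800 m³/min, so V(t) = 21.1 + 0.18800 t and V(175) = 54.000 m³.
No KCl enters, so dm/dt = −Q_out · (m/V).
Separate: dm/m = −Q_out dt/V(t) ⇒ ln(m/m₀) = −(Q_out/(Q_in−Q_out)) ln(V/V₀).
m = m₀ (V₀/V)^(Q_out/(Q_in−Q_out)) = 12.9 × (21.1/54.000)^(4.0426) = 0.28892 mol.
C = m/V = 0.28892/54.000 = 0.0053504 mol/m³.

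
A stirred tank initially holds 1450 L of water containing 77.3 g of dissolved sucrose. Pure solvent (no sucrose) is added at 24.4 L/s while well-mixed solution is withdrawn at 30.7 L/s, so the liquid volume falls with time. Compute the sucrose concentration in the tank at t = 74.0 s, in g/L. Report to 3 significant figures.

0.0119 g/L

Total volume: dV/dt = Q_in − Q_out = -6.3000 L/s, so V(t) = 1450 − 6.3000 t and V(74.0) = 983.80 L.
No sucrose enters, so dm/dt = −Q_out · (m/V).
dm/m = −Q_out dt/(V₀ − 6.3000 t); integrating gives ln(m/m₀) = −(Q_out/(Q_in−Q_out)) ln(V/V₀).
m = m₀ (V₀/V)^(Q_out/(Q_in−Q_out)) = 77.3 × (1450/983.80)^(-4.8730) = 11.675 g.
C = m/V = 11.675/983.80 = 0.011867 g/L.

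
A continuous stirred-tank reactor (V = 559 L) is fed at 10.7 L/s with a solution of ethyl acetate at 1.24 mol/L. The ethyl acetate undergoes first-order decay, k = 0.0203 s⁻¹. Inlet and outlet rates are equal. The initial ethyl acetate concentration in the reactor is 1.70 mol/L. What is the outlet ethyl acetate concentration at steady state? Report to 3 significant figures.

0.602 mol/L

Accumulation = in − out − consumed: V dC/dt = Q C_in − Q C − k V C.
Steady state (dC/dt = 0): C_ss = Q C_in/(Q + kV) = C_in/(1 + kV/Q).
C_ss = 10.7·1.24/(10.7 + 0.0203·559) = 13.268/22.048 = 0.60179 mol/L.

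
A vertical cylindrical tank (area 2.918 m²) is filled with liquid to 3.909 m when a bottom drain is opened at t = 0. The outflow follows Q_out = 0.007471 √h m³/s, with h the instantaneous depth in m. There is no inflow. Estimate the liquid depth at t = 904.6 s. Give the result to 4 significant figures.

0.6709 m

Mass balance (ρ constant): A dh/dt = −0.007471 √h.
This is separable: 2 d(√h)/dt = −0.007471/A, so √h = √h₀ − (0.007471/(2A)) t.
√h = √3.909 − 0.007471·904.6/(2·2.918) = 1.97712 − 1.15803 = 0.819089.
h = 0.819089² = 0.670906 m.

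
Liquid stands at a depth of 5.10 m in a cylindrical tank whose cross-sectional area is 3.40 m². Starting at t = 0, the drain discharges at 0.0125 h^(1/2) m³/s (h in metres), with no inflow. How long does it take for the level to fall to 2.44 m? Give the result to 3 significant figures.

379 s

Accumulation of liquid (constant cross-section A): A dh/dt = −0.0125 √h.
Separate and integrate: 2(√h − √h₀) = −(0.0125/A) t.
t = 2A(√h₀ − √h)/0.0125 = 2·3.40·(√5.10 − √2.44)/0.0125
  = 6.8000 × (2.2583 − 1.5620) / 0.0125 = 378.77 s.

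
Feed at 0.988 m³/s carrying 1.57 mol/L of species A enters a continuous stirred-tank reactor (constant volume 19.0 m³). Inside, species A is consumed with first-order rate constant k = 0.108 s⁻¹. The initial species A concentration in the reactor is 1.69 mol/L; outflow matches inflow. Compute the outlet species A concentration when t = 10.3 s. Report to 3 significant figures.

Species balance: V dC/dt = Q C_in − Q C − k V C.
dC/dt = (Q/V) C_in − (Q/V + k) C; effective rate a = Q/V + k = 0.052000 + 0.108 = 0.16000 s⁻¹.
C_ss = Q C_in/(Q + kV) = 0.51025 mol/L; C(t) = C_ss + (C₀ − C_ss) e^(−a t).
C(10.3) = 0.51025 + (1.1797)·e^(−0.16000·10.3) = 0.51025 + (1.1797)·0.19243 = 0.73727 mol/L.

0.737 mol/L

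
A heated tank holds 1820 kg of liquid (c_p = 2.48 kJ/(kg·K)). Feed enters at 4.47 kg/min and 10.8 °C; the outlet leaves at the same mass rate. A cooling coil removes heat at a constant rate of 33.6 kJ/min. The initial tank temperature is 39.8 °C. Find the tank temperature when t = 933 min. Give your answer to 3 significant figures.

11.0 °C

M c_p dT/dt = ṁ c_p (T_in − T) − Q̇.
τ = M/ṁ = 407.16 min; T_ss = T_in − Q̇/(ṁ c_p) = 10.8 − 33.6/(4.47·2.48) = 7.7690 °C.
This is linear first-order; T(t) = T_ss + (T₀ − T_ss) e^(−t/τ).
T(933) = 7.7690 + (32.031)·e^(−933/407.16) = 7.7690 + (32.031)·0.10112 = 11.008 °C.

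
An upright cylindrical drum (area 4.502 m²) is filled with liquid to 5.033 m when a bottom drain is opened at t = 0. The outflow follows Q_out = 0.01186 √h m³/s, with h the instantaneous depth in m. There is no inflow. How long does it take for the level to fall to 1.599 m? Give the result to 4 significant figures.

A dh/dt = −Q_out = −0.01186 √h.
∫ h^(−1/2) dh = −(0.01186/A) ∫ dt, giving 2√h = 2√h₀ − (0.01186/A) t.
t = 2A(√h₀ − √h)/0.01186 = 2·4.502·(√5.033 − √1.599)/0.01186
  = 9.00400 × (2.24343 − 1.26452) / 0.01186 = 743.186 s.

743.2 s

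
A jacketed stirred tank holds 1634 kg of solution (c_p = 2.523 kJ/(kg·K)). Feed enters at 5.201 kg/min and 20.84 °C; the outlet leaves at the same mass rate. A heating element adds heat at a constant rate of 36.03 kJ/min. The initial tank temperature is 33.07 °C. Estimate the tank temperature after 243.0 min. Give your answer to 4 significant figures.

Energy balance: M c_p dT/dt = ṁ c_p (T_in − T) + 36.03.
τ = M/ṁ = 314.170 min; T_ss = T_in + Q̇/(ṁ c_p) = 20.84 + 36.03/(5.201·2.523) = 23.5857 °C.
Solution: T(t) = T_ss + (T₀ − T_ss) e^(−t/τ).
T(243.0) = 23.5857 + (9.48426)·e^(−243.0/314.170) = 23.5857 + (9.48426)·0.461411 = 27.9619 °C.

27.96 °C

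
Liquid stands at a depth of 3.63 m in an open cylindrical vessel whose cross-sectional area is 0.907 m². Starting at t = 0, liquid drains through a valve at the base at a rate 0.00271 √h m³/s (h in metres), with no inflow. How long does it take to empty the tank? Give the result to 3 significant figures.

Mass balance (ρ constant): A dh/dt = −0.00271 √h.
This is separable: 2 d(√h)/dt = −0.00271/A, so √h = √h₀ − (0.00271/(2A)) t.
Set h = 0: 2√h₀ = (0.00271/A) t_empty ⇒ t_empty = 2A√h₀/0.00271.
t_empty = 2·0.907·√3.63/0.00271 = 1.8140·1.9053/0.00271 = 1275.3 s.

1280 s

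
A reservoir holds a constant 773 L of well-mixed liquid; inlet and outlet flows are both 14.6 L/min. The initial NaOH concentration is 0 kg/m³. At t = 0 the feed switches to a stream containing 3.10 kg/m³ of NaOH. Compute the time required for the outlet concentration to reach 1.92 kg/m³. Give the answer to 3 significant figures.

Unsteady species balance (constant V, well mixed): V dC/dt = Q(C_in − C), so τ = V/Q = 52.945 min.
C(t) = C_in + (C₀ − C_in) e^(−t/τ). Set C = 1.92 and solve for t:
e^(−t/τ) = (C − C_in)/(C₀ − C_in) = (1.92 − 3.10)/(0 − 3.10) = 0.38065
t = −τ ln(…) = 52.945 × 0.96589 = 51.139 min.

51.1 min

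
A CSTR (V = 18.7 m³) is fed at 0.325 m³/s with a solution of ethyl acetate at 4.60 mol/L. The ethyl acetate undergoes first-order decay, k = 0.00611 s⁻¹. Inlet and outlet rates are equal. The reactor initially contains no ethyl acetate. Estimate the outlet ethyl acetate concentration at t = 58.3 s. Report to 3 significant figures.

V dC/dt = Q(C_in − C) − k V C.
This is linear with rate a = Q/V + k = 0.023490 s⁻¹.
C_ss = Q C_in/(Q + kV) = 3.4035 mol/L; C(t) = C_ss + (C₀ − C_ss) e^(−a t).
C(58.3) = 3.4035 + (-3.4035)·e^(−0.023490·58.3) = 3.4035 + (-3.4035)·0.25425 = 2.5382 mol/L.

2.54 mol/L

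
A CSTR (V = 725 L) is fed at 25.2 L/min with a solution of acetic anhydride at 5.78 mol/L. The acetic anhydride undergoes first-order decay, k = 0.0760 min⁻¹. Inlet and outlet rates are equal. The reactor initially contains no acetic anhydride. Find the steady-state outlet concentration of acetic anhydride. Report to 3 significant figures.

1.81 mol/L

Accumulation = in − out − consumed: V dC/dt = Q C_in − Q C − k V C.
Steady state (dC/dt = 0): C_ss = Q C_in/(Q + kV) = C_in/(1 + kV/Q).
C_ss = 25.2·5.78/(25.2 + 0.0760·725) = 145.66/80.300 = 1.8139 mol/L.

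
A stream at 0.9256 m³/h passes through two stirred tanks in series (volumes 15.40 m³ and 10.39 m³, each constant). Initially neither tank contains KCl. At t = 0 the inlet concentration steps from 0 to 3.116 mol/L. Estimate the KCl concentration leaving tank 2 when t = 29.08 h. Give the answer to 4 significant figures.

1.932 mol/L

Each tank obeys Vᵢ dCᵢ/dt = Q(Cᵢ₋₁ − Cᵢ), so τᵢ = Vᵢ/Q.
τ₁ = 15.40/0.9256 = 16.6379 h; τ₂ = 10.39/0.9256 = 11.2252 h.
Solving the cascade with C₁(0)=C₂(0)=0 gives C₂(t) = C_in[1 − (τ₁ e^(−t/τ₁) − τ₂ e^(−t/τ₂))/(τ₁ − τ₂)].
At t = 29.08: e^(−t/τ₁) = 0.174153, e^(−t/τ₂) = 0.0749742.
C₂ = 3.116·[1 − (16.6379·0.174153 − 11.2252·0.0749742)/(5.41271)] = 3.116·0.620165 = 1.93243 mol/L.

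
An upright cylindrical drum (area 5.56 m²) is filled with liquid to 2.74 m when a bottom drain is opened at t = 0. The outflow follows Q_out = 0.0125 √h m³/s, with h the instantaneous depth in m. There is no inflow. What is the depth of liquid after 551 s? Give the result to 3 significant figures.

Unsteady balance on liquid volume: A dh/dt = −0.0125 √h.
∫ h^(−1/2) dh = −(0.0125/A) ∫ dt, giving 2√h = 2√h₀ − (0.0125/A) t.
√h = √2.74 − 0.0125·551/(2·5.56) = 1.6553 − 0.61938 = 1.0359.
h = 1.0359² = 1.0731 m.

1.07 m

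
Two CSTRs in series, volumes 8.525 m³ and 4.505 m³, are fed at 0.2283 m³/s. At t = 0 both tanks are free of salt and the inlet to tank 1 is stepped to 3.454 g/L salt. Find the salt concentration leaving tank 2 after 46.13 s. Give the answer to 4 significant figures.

1.698 g/L

Time constants: τᵢ = Vᵢ/Q for each well-mixed tank.
τ₁ = 8.525/0.2283 = 37.3412 s; τ₂ = 4.505/0.2283 = 19.7328 s.
Solving the cascade with C₁(0)=C₂(0)=0 gives C₂(t) = C_in[1 − (τ₁ e^(−t/τ₁) − τ₂ e^(−t/τ₂))/(τ₁ − τ₂)].
At t = 46.13: e^(−t/τ₁) = 0.290729, e^(−t/τ₂) = 0.0965464.
C₂ = 3.454·[1 − (37.3412·0.290729 − 19.7328·0.0965464)/(17.6084)] = 3.454·0.491661 = 1.69820 g/L.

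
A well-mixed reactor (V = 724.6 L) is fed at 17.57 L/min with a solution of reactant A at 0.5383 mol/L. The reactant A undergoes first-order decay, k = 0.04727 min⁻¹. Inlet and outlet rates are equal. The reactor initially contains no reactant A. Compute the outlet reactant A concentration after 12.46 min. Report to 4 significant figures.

Species balance: V dC/dt = Q C_in − Q C − k V C.
This is linear with rate a = Q/V + k = 0.0715179 min⁻¹.
C_ss = Q C_in/(Q + kV) = 0.182509 mol/L; C(t) = C_ss + (C₀ − C_ss) e^(−a t).
C(12.46) = 0.182509 + (-0.182509)·e^(−0.0715179·12.46) = 0.182509 + (-0.182509)·0.410199 = 0.107644 mol/L.

0.1076 mol/L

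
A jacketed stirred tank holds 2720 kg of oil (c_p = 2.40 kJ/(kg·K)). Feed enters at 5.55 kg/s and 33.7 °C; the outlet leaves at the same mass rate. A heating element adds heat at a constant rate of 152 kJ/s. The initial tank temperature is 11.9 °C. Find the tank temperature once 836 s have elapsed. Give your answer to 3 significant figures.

Heat balance on the well-mixed liquid: M c_p dT/dt = ṁ c_p (T_in − T) + 152.
τ = M/ṁ = 490.09 s; T_ss = T_in + Q̇/(ṁ c_p) = 33.7 + 152/(5.55·2.40) = 45.111 °C.
This is linear first-order; T(t) = T_ss + (T₀ − T_ss) e^(−t/τ).
T(836) = 45.111 + (-33.211)·e^(−836/490.09) = 45.111 + (-33.211)·0.18163 = 39.079 °C.

39.1 °C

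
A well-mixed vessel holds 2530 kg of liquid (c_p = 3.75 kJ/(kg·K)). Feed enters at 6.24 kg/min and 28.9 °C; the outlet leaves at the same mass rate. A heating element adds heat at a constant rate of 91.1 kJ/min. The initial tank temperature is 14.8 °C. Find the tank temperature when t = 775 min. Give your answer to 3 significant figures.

M c_p dT/dt = ṁ c_p (T_in − T) + Q̇.
τ = M/ṁ = 405.45 min; T_ss = T_in + Q̇/(ṁ c_p) = 28.9 + 91.1/(6.24·3.75) = 32.793 °C.
This is linear first-order; T(t) = T_ss + (T₀ − T_ss) e^(−t/τ).
T(775) = 32.793 + (-17.993)·e^(−775/405.45) = 32.793 + (-17.993)·0.14786 = 30.133 °C.

30.1 °C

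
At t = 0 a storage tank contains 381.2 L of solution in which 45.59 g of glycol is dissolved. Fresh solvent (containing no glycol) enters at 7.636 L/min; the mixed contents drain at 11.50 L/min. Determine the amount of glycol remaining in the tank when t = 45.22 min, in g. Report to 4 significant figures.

7.351 g

Let m(t) be the amount of glycol. Volume: V(t) = V₀ + (Q_in − Q_out) t = 381.2 − 3.86400 t; V(45.22) = 206.470 L.
Solute balance: dm/dt = 0 − Q_out C = −Q_out m/V(t).
dm/m = −Q_out dt/(V₀ − 3.86400 t); integrating gives ln(m/m₀) = −(Q_out/(Q_in−Q_out)) ln(V/V₀).
m = m₀ (V₀/V)^(Q_out/(Q_in−Q_out)) = 45.59 × (381.2/206.470)^(-2.97619) = 7.35058 g.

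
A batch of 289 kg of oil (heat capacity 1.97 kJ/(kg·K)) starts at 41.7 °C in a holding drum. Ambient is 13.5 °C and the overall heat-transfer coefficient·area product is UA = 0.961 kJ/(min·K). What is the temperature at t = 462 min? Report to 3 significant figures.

Heat balance on the well-mixed liquid: M c_p dT/dt = −UA(T − T_amb).
dT/dt = (T_ss − T)/τ with T_ss = T_amb = 13.500 °C, τ = M c_p/UA = 289·1.97/0.961 = 592.43 min.
T approaches T_ss exponentially: T(t) = T_ss + (T₀ − T_ss) e^(−t/τ).
T(462) = 13.500 + (28.200)·0.45848 = 26.429 °C.

26.4 °C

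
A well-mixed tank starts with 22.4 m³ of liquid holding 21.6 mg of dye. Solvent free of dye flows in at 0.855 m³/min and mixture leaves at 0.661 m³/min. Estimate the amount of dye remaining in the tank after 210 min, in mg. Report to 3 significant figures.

0.632 mg

Total volume: dV/dt = Q_in − Q_out = 0.19400 m³/min, so V(t) = 22.4 + 0.19400 t and V(210) = 63.140 m³.
Species balance (pure solvent in): dm/dt = −Q_out · m/V(t).
Separate: dm/m = −Q_out dt/V(t) ⇒ ln(m/m₀) = −(Q_out/(Q_in−Q_out)) ln(V/V₀).
m = m₀ (V₀/V)^(Q_out/(Q_in−Q_out)) = 21.6 × (22.4/63.140)^(3.4072) = 0.63243 mg.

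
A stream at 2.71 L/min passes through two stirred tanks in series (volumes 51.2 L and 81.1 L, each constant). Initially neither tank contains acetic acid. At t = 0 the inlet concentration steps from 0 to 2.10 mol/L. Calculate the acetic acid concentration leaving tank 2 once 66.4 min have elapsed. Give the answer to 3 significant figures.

Species balance on tank i: dCᵢ/dt = (Cᵢ₋₁ − Cᵢ)/τᵢ with τᵢ = Vᵢ/Q.
τ₁ = 51.2/2.71 = 18.893 min; τ₂ = 81.1/2.71 = 29.926 min.
Tank 1: C₁ = C_in(1 − e^(−t/τ₁)). Tank 2 (τ₁ ≠ τ₂): C₂ = C_in[1 − (τ₁ e^(−t/τ₁) − τ₂ e^(−t/τ₂))/(τ₁ − τ₂)].
At t = 66.4: e^(−t/τ₁) = 0.029762, e^(−t/τ₂) = 0.10874.
C₂ = 2.10·[1 − (18.893·0.029762 − 29.926·0.10874)/(-11.033)] = 2.10·0.75602 = 1.5876 mol/L.

1.59 mol/L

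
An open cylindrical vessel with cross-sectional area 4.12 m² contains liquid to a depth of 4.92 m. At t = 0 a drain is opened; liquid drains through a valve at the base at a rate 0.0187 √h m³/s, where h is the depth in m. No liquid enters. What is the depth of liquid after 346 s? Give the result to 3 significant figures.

2.05 m

Accumulation of liquid (constant cross-section A): A dh/dt = −0.0187 √h.
Separate and integrate: 2(√h − √h₀) = −(0.0187/A) t.
√h = √4.92 − 0.0187·346/(2·4.12) = 2.2181 − 0.78522 = 1.4329.
h = 1.4329² = 2.0532 m.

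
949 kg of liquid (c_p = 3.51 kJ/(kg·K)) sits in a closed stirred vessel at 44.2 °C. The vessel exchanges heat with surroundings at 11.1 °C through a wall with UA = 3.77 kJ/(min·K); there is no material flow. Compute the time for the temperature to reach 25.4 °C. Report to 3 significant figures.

Heat balance on the well-mixed liquid: M c_p dT/dt = −UA(T − T_amb).
τ = M c_p/UA = 883.55 min; T_ss = T_amb = 11.100 °C.
T(t) = T_ss + (T₀ − T_ss)e^(−t/τ); set T = 25.4:
t = −τ ln[(T − T_ss)/(T₀ − T_ss)] = −883.55 · ln(0.43202) = 741.54 min.

742 min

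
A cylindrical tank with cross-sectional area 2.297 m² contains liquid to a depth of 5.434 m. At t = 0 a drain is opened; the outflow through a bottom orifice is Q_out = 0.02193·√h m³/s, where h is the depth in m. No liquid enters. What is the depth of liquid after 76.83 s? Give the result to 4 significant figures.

3.859 m

Mass balance (ρ constant): A dh/dt = −0.02193 √h.
∫ h^(−1/2) dh = −(0.02193/A) ∫ dt, giving 2√h = 2√h₀ − (0.02193/A) t.
√h = √5.434 − 0.02193·76.83/(2·2.297) = 2.33109 − 0.366757 = 1.96434.
h = 1.96434² = 3.85862 m.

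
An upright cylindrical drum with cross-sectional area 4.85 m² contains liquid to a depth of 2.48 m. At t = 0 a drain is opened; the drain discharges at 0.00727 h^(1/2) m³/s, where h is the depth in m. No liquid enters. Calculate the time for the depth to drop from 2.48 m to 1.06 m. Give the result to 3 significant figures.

727 s

Unsteady balance on liquid volume: A dh/dt = −0.00727 √h.
∫ h^(−1/2) dh = −(0.00727/A) ∫ dt, giving 2√h = 2√h₀ − (0.00727/A) t.
t = 2A(√h₀ − √h)/0.00727 = 2·4.85·(√2.48 − √1.06)/0.00727
  = 9.7000 × (1.5748 − 1.0296) / 0.00727 = 727.48 s.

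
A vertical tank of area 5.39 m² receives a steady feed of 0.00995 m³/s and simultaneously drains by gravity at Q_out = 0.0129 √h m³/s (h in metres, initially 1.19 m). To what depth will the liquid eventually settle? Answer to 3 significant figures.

Accumulation of liquid (constant cross-section A): A dh/dt = Q_in − 0.0129 √h. At steady state dh/dt = 0:
Q_in = 0.0129 √h_ss ⇒ √h_ss = 0.00995/0.0129 = 0.77132.
h_ss = 0.77132² = 0.59493 m. (Since h₀ = 1.19 m > h_ss, the level will fall toward this value.)

0.595 m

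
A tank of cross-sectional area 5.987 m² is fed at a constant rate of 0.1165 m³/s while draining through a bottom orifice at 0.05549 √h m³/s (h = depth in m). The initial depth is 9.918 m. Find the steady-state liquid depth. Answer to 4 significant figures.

4.408 m

A dh/dt = Q_in − 0.05549 √h. Steady state requires inflow = outflow:
Q_in = 0.05549 √h_ss ⇒ √h_ss = 0.1165/0.05549 = 2.09948.
h_ss = 2.09948² = 4.40781 m. (Since h₀ = 9.918 m > h_ss, the level will fall toward this value.)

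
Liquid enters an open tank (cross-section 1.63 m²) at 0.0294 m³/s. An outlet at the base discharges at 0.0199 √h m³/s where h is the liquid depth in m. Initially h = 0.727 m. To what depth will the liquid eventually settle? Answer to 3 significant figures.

Level balance: A dh/dt = 0.0294 − 0.0199 √h. Setting dh/dt = 0:
Q_in = 0.0199 √h_ss ⇒ √h_ss = 0.0294/0.0199 = 1.4774.
h_ss = 1.4774² = 2.1827 m. (Since h₀ = 0.727 m < h_ss, the level will rise toward this value.)

2.18 m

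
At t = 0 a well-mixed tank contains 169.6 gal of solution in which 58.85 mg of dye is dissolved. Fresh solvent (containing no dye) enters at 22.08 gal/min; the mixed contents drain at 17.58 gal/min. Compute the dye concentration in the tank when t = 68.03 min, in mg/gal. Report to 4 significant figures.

0.002200 mg/gal

Total volume: dV/dt = Q_in − Q_out = 4.50000 gal/min, so V(t) = 169.6 + 4.50000 t and V(68.03) = 475.735 gal.
No dye enters, so dm/dt = −Q_out · (m/V).
Separate: dm/m = −Q_out dt/V(t) ⇒ ln(m/m₀) = −(Q_out/(Q_in−Q_out)) ln(V/V₀).
m = m₀ (V₀/V)^(Q_out/(Q_in−Q_out)) = 58.85 × (169.6/475.735)^(3.90667) = 1.04664 mg.
C = m/V = 1.04664/475.735 = 0.00220005 mg/gal.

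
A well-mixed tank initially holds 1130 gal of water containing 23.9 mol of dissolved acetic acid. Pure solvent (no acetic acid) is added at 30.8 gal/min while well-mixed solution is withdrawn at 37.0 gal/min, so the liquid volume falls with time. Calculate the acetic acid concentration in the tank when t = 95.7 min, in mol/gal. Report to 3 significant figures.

Let m(t) be the amount of acetic acid. Volume: V(t) = V₀ + (Q_in − Q_out) t = 1130 − 6.2000 t; V(95.7) = 536.66 gal.
No acetic acid enters, so dm/dt = −Q_out · (m/V).
Separate: dm/m = −Q_out dt/V(t) ⇒ ln(m/m₀) = −(Q_out/(Q_in−Q_out)) ln(V/V₀).
m = m₀ (V₀/V)^(Q_out/(Q_in−Q_out)) = 23.9 × (1130/536.66)^(-5.9677) = 0.28090 mol.
C = m/V = 0.28090/536.66 = 0.00052343 mol/gal.

0.000523 mol/gal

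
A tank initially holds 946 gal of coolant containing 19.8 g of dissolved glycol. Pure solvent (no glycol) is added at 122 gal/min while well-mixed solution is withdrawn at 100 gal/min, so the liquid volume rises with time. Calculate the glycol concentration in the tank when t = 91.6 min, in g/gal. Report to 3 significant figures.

3.74e-05 g/gal

Let m(t) be the amount of glycol. Volume: V(t) = V₀ + (Q_in − Q_out) t = 946 + 22.000 t; V(91.6) = 2961.2 gal.
No glycol enters, so dm/dt = −Q_out · (m/V).
dm/m = −Q_out dt/(V₀ + 22.000 t); integrating gives ln(m/m₀) = −(Q_out/(Q_in−Q_out)) ln(V/V₀).
m = m₀ (V₀/V)^(Q_out/(Q_in−Q_out)) = 19.8 × (946/2961.2)^(4.5455) = 0.11067 g.
C = m/V = 0.11067/2961.2 = 3.7375e-05 g/gal.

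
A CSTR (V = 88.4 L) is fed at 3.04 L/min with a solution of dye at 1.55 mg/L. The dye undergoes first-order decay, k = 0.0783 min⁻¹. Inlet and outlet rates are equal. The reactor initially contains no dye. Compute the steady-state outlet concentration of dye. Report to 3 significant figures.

0.473 mg/L

V dC/dt = Q(C_in − C) − k V C.
At steady state: 0 = Q C_in − (Q + kV) C_ss, so C_ss = Q C_in/(Q + kV).
C_ss = 3.04·1.55/(3.04 + 0.0783·88.4) = 4.7120/9.9617 = 0.47301 mg/L.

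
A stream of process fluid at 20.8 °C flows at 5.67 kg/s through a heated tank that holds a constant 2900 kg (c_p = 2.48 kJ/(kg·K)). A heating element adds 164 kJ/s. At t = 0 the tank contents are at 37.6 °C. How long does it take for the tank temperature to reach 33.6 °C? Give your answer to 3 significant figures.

771 s

First-law balance (no shaft work): M c_p dT/dt = ṁ c_p (T_in − T) + 164.
τ = M/ṁ = 511.46 s; T_ss = T_in + Q̇/(ṁ c_p) = 32.463 °C.
T(t) = T_ss + (T₀ − T_ss) e^(−t/τ). Set T = 33.6:
e^(−t/τ) = (33.6 − 32.463)/(37.6 − 32.463) = 0.22134
t = −511.46 · ln(0.22134) = 771.32 s.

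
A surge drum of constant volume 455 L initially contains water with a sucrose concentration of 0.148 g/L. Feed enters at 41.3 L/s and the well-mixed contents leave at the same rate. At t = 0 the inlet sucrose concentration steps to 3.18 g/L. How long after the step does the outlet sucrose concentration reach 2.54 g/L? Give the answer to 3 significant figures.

Species balance: V dC/dt = Q(C_in − C) ⇒ τ = V/Q = 11.017 s.
C(t) = C_in + (C₀ − C_in) e^(−t/τ). Set C = 2.54 and solve for t:
e^(−t/τ) = (C − C_in)/(C₀ − C_in) = (2.54 − 3.18)/(0.148 − 3.18) = 0.21108
t = −τ ln(…) = 11.017 × 1.5555 = 17.137 s.

17.1 s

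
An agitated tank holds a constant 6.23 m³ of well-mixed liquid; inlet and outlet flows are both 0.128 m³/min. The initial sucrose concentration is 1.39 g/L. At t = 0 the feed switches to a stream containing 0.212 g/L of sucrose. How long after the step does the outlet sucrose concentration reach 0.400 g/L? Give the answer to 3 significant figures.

89.3 min

Unsteady species balance (constant V, well mixed): V dC/dt = Q(C_in − C), so τ = V/Q = 48.672 min.
C(t) = C_in + (C₀ − C_in) e^(−t/τ). Set C = 0.400 and solve for t:
e^(−t/τ) = (C − C_in)/(C₀ − C_in) = (0.400 − 0.212)/(1.39 − 0.212) = 0.15959
t = −τ ln(…) = 48.672 × 1.8351 = 89.319 min.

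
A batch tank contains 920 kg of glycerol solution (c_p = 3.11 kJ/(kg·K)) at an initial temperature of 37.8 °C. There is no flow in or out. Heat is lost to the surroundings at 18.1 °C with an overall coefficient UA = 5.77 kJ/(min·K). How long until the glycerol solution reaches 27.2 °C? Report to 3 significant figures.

Heat balance on the well-mixed liquid: M c_p dT/dt = −UA(T − T_amb).
τ = M c_p/UA = 495.88 min; T_ss = T_amb = 18.100 °C.
T(t) = T_ss + (T₀ − T_ss)e^(−t/τ); set T = 27.2:
t = −τ ln[(T − T_ss)/(T₀ − T_ss)] = −495.88 · ln(0.46193) = 382.99 min.

383 min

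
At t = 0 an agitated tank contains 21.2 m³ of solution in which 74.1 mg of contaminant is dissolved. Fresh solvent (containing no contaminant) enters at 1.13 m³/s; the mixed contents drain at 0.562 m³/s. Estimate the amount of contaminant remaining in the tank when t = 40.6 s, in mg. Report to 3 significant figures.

Total volume: dV/dt = Q_in − Q_out = 0.56800 m³/s, so V(t) = 21.2 + 0.56800 t and V(40.6) = 44.261 m³.
Species balance (pure solvent in): dm/dt = −Q_out · m/V(t).
Separate: dm/m = −Q_out dt/V(t) ⇒ ln(m/m₀) = −(Q_out/(Q_in−Q_out)) ln(V/V₀).
m = m₀ (V₀/V)^(Q_out/(Q_in−Q_out)) = 74.1 × (21.2/44.261)^(0.98944) = 35.769 mg.

35.8 mg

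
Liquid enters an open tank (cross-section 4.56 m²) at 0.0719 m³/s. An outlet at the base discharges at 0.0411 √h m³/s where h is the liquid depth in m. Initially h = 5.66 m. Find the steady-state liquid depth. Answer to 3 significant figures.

Volume balance on the tank: A dh/dt = Q_in − 0.0411 √h. At steady state dh/dt = 0:
Q_in = 0.0411 √h_ss ⇒ √h_ss = 0.0719/0.0411 = 1.7494.
h_ss = 1.7494² = 3.0604 m. (Since h₀ = 5.66 m > h_ss, the level will fall toward this value.)

3.06 m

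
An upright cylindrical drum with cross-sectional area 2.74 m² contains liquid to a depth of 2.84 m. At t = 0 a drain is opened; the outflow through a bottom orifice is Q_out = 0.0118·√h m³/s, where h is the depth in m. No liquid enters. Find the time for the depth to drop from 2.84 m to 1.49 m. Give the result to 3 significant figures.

216 s

Unsteady balance on liquid volume: A dh/dt = −0.0118 √h.
Separate and integrate: 2(√h − √h₀) = −(0.0118/A) t.
t = 2A(√h₀ − √h)/0.0118 = 2·2.74·(√2.84 − √1.49)/0.0118
  = 5.4800 × (1.6852 − 1.2207) / 0.0118 = 215.75 s.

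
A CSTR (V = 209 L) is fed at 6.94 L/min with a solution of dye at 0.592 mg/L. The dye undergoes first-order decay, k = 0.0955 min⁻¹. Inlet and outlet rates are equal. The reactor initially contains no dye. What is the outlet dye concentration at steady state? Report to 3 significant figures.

0.153 mg/L

Accumulation = in − out − consumed: V dC/dt = Q C_in − Q C − k V C.
Steady state (dC/dt = 0): C_ss = Q C_in/(Q + kV) = C_in/(1 + kV/Q).
C_ss = 6.94·0.592/(6.94 + 0.0955·209) = 4.1085/26.900 = 0.15273 mg/L.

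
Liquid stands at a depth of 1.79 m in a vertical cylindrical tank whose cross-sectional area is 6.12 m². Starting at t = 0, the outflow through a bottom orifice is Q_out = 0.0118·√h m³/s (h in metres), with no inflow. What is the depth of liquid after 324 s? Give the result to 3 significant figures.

1.05 m

Volume balance on the tank: A dh/dt = −0.0118 √h.
This is separable: 2 d(√h)/dt = −0.0118/A, so √h = √h₀ − (0.0118/(2A)) t.
√h = √1.79 − 0.0118·324/(2·6.12) = 1.3379 − 0.31235 = 1.0256.
h = 1.0256² = 1.0518 m.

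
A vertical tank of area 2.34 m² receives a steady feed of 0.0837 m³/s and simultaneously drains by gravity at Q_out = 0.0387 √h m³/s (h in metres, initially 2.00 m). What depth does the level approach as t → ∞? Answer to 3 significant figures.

4.68 m

Volume balance on the tank: A dh/dt = Q_in − 0.0387 √h. At steady state dh/dt = 0:
Q_in = 0.0387 √h_ss ⇒ √h_ss = 0.0837/0.0387 = 2.1628.
h_ss = 2.1628² = 4.6777 m. (Since h₀ = 2.00 m < h_ss, the level will rise toward this value.)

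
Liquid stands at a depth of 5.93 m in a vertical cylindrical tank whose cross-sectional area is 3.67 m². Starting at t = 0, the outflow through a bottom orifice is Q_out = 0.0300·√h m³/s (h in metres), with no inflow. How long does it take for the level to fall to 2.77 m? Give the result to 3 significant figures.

189 s

A dh/dt = −Q_out = −0.0300 √h.
Separate and integrate: 2(√h − √h₀) = −(0.0300/A) t.
t = 2A(√h₀ − √h)/0.0300 = 2·3.67·(√5.93 − √2.77)/0.0300
  = 7.3400 × (2.4352 − 1.6643) / 0.0300 = 188.60 s.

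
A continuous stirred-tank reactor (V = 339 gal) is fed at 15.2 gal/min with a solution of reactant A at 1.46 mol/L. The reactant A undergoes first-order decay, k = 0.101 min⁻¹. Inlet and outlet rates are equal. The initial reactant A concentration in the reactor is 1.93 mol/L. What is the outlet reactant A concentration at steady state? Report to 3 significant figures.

0.449 mol/L

V dC/dt = Q(C_in − C) − k V C.
Steady state (dC/dt = 0): C_ss = Q C_in/(Q + kV) = C_in/(1 + kV/Q).
C_ss = 15.2·1.46/(15.2 + 0.101·339) = 22.192/49.439 = 0.44888 mol/L.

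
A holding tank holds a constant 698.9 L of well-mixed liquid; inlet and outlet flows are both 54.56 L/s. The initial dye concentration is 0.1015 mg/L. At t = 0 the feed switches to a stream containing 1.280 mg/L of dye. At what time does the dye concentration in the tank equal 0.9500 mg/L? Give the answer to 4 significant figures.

16.31 s

Transient balance on the dissolved component: V dC/dt = Q(C_in − C), so τ = V/Q = 12.8098 s.
C(t) = C_in + (C₀ − C_in) e^(−t/τ). Set C = 0.9500 and solve for t:
e^(−t/τ) = (C − C_in)/(C₀ − C_in) = (0.9500 − 1.280)/(0.1015 − 1.280) = 0.280017
t = −τ ln(…) = 12.8098 × 1.27291 = 16.3056 s.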